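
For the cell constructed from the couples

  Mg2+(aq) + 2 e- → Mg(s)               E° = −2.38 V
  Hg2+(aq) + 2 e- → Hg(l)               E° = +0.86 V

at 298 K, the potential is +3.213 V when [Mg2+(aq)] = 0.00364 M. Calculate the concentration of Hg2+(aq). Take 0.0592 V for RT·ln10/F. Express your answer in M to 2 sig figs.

0.00045 M

With Hg²⁺/Hg at the cathode and Mg²⁺/Mg at the anode, E°cell = +0.86 − (−2.38) = +3.24 V (n = 2).
Rearranging E = E° − (0.0592/n)·log Q gives log Q = 2(+3.24 − (+3.213))/0.0592 = 0.912.
The balanced reaction is Hg2+(aq) + Mg(s) → Hg(l) + Mg2+(aq), so Q = [Mg2+(aq)] / [Hg2+(aq)].
Isolating [Hg2+(aq)] in Q = 10^{0.912} yields log [Hg2+(aq)] = −3.351, i.e. 0.00045 M.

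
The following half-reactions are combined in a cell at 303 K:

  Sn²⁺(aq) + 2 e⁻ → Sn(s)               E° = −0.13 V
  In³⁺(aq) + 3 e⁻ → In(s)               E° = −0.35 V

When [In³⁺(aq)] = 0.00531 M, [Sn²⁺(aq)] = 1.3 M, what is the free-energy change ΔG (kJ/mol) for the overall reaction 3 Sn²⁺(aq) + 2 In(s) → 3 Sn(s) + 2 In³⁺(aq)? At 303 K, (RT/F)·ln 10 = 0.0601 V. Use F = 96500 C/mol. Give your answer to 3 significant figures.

−156 kJ/mol

The standard cell potential is −0.13 − (−0.35) = +0.22 V, with n = 6 electrons in the balanced equation.
Here Q = [In³⁺(aq)]^2 / [Sn²⁺(aq)]^3 = 1.28×10^−5 (log Q = −4.892), giving E = +0.22 − (0.0601/6)·(−4.892) = +0.2690 V.
Then ΔG = −nFE = −6 × 96500 × +0.2690 J/mol = −156 kJ/mol.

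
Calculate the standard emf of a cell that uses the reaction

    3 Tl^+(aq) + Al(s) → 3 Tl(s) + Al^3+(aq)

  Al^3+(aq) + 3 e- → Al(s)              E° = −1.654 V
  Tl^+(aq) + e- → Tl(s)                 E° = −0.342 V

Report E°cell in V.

+1.312 V

In the reaction as written, Tl^+(aq) is reduced (cathode) and Al^3+(aq) is produced by oxidation at the anode.
E°cell = E°(cathode) − E°(anode) = −0.342 − (−1.654) = +1.312 V.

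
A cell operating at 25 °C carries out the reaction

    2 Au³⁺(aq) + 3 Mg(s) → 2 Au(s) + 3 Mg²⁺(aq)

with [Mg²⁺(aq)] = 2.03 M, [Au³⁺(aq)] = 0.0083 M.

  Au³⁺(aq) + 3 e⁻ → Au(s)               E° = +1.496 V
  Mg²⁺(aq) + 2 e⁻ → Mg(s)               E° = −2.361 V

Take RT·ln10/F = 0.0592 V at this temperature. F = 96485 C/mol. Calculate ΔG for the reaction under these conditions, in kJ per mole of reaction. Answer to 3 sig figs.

−2200 kJ/mol

E°cell = +1.496 − (−2.361) = +3.857 V; the balanced reaction transfers n = 6 electrons.
The reaction quotient is [Mg²⁺(aq)]^3 / [Au³⁺(aq)]^2 = 1.21×10^5; by Nernst, E = +3.857 − (0.0592/6)(5.084) = +3.8068 V.
ΔG = −nFE = −(6)(96485)(+3.8068) J/mol = −2200 kJ/mol.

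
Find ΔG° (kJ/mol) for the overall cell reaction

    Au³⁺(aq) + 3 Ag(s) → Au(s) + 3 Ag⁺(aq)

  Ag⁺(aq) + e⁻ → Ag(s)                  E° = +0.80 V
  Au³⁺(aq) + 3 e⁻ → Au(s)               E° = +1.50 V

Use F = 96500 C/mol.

In the reaction as written Au³⁺(aq) is reduced, so the Au³⁺/Au couple is the cathode and Ag⁺/Ag is the anode.
E°cell = +1.50 − (+0.80) = +0.70 V; balancing electrons gives n = 3.
ΔG° = −nFE°cell = −(3)(96500)(+0.70) J/mol = −203 kJ/mol.

−203 kJ/mol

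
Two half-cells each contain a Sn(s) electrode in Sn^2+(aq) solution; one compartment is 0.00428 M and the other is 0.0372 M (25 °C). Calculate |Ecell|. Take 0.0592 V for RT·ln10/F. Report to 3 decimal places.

For a concentration cell E°cell = 0, since both electrodes use the same couple.
The compartment with the higher Sn^2+(aq) concentration (0.0372 M) acts as the cathode; ions are reduced there and produced at the dilute (0.00428 M) anode.
With n = 2, Ecell = −(0.0592/2)·log([dilute]/[conc]) = −(0.0592/2)·log(0.00428/0.0372) = +0.028 V.

0.028 V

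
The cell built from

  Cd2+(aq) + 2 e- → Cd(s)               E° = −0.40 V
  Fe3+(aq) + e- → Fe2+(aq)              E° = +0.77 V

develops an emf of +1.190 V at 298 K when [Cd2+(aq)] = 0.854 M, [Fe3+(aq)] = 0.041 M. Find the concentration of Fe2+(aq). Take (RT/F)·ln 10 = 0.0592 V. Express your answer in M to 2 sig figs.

Fe³⁺/Fe²⁺ is the cathode (higher E°); E°cell = +0.77 − (−0.40) = +1.17 V with n = 2.
From the Nernst equation, log Q = n(E° − E)/0.0592 = 2·(+1.17 − (+1.190))/0.0592 = −0.676.
Balancing electrons gives 2 Fe3+(aq) + Cd(s) → 2 Fe2+(aq) + Cd2+(aq); thus Q = ([Fe2+(aq)]^2·[Cd2+(aq)]) / [Fe3+(aq)]^2.
Solving for the unknown gives log [Fe2+(aq)] = −1.691, so [Fe2+(aq)] ≈ 0.020 M.

0.020 M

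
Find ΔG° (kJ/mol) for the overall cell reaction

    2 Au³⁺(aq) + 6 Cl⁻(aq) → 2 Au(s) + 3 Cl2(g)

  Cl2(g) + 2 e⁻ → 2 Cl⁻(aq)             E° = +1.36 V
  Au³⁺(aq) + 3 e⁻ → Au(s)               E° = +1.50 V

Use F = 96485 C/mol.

−81.0 kJ/mol

In the reaction as written Au³⁺(aq) is reduced, so the Au³⁺/Au couple is the cathode and Cl₂/Cl⁻ is the anode.
E°cell = +1.50 − (+1.36) = +0.14 V; balancing electrons gives n = 6.
ΔG° = −nFE°cell = −(6)(96485)(+0.14) J/mol = −81.0 kJ/mol.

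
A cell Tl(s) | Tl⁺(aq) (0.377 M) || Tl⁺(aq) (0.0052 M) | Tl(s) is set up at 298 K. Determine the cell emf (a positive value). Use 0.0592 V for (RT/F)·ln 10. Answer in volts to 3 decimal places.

For a concentration cell E°cell = 0, since both electrodes use the same couple.
The compartment with the higher Tl⁺(aq) concentration (0.377 M) acts as the cathode; ions are reduced there and produced at the dilute (0.0052 M) anode.
With n = 1, Ecell = −(0.0592/1)·log([dilute]/[conc]) = −(0.0592/1)·log(0.0052/0.377) = +0.110 V.

0.110 V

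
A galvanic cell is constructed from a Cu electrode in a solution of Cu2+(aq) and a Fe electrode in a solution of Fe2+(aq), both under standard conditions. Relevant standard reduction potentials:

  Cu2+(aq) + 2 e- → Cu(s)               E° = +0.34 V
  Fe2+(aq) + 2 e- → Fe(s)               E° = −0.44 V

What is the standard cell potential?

+0.78 V

The Cu²⁺/Cu couple has the higher E°, so Cu ion is reduced (cathode) and Fe is oxidized (anode).
E°cell = E°(cathode) − E°(anode) = +0.34 − (−0.44) = +0.78 V.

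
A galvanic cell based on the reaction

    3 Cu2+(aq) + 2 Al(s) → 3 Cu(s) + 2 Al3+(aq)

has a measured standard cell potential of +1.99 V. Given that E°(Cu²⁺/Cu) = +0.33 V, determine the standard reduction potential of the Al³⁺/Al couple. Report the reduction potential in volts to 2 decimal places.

In the reaction as written the Cu²⁺/Cu couple is reduced (cathode) and Al³⁺/Al is oxidized (anode), so E°cell = E°(Cu²⁺/Cu) − E°(Al³⁺/Al).
E°(Al³⁺/Al) = E°(cathode) − E°cell = +0.33 − (+1.99) = −1.66 V.

−1.66 V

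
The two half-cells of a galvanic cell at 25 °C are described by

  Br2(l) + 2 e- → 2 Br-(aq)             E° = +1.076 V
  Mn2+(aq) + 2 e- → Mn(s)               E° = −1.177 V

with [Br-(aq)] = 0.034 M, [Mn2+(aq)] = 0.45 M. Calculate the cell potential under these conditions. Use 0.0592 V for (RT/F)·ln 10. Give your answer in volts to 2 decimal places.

+2.35 V

Br₂/Br⁻ is reduced (cathode, E° = +1.076 V) and Mn²⁺/Mn is oxidized (anode).
E°cell = E°cat − E°an = +1.076 − (−1.177) = +2.253 V; n = 2.
For the overall reaction Br2(l) + Mn(s) → 2 Br-(aq) + Mn2+(aq), Q = [Br-(aq)]^2·[Mn2+(aq)] = 0.00052, giving log Q = −3.284.
E = E° − (0.0592/n)·log Q = +2.253 − (0.0592/2)(−3.284) = +2.35 V.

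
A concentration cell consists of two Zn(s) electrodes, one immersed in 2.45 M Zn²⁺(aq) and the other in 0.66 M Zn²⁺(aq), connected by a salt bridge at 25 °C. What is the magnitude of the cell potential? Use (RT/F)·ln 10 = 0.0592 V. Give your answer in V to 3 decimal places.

For a concentration cell E°cell = 0, since both electrodes use the same couple.
The compartment with the higher Zn²⁺(aq) concentration (2.45 M) acts as the cathode; ions are reduced there and produced at the dilute (0.66 M) anode.
With n = 2, Ecell = −(0.0592/2)·log([dilute]/[conc]) = −(0.0592/2)·log(0.66/2.45) = +0.017 V.

0.017 V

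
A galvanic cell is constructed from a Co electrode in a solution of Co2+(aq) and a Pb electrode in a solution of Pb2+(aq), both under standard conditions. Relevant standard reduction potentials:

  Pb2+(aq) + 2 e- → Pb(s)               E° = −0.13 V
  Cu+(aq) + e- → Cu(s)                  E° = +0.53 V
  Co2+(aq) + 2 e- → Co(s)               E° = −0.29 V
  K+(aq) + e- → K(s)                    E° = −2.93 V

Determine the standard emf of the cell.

+0.16 V

Of the two couples in this cell, the one with the more positive reduction potential is reduced at the cathode: here that is Pb²⁺/Pb (−0.13 V); Co²⁺/Co (−0.29 V) is the anode.
E°cell = E°(cathode) − E°(anode) = −0.13 − (−0.29) = +0.16 V.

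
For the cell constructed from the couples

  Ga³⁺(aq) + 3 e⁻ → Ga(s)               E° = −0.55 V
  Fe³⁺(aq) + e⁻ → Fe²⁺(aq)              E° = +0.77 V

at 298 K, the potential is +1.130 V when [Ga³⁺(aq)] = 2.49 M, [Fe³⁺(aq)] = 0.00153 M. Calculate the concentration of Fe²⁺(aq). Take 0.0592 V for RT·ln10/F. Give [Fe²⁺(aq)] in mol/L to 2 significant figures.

1.8 M

With Fe³⁺/Fe²⁺ at the cathode and Ga³⁺/Ga at the anode, E°cell = +0.77 − (−0.55) = +1.32 V (n = 3).
Rearranging E = E° − (0.0592/n)·log Q gives log Q = 3(+1.32 − (+1.130))/0.0592 = 9.628.
Balancing electrons gives 3 Fe³⁺(aq) + Ga(s) → 3 Fe²⁺(aq) + Ga³⁺(aq); thus Q = ([Fe²⁺(aq)]^3·[Ga³⁺(aq)]) / [Fe³⁺(aq)]^3.
Isolating [Fe²⁺(aq)] in Q = 10^{9.628} yields log [Fe²⁺(aq)] = 0.262, i.e. 1.8 M.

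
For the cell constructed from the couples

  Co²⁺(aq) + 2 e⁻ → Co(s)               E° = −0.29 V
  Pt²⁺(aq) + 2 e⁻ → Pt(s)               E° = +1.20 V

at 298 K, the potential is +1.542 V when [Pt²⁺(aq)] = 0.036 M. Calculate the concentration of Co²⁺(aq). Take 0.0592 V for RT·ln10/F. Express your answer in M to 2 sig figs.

With Pt²⁺/Pt at the cathode and Co²⁺/Co at the anode, E°cell = +1.20 − (−0.29) = +1.49 V (n = 2).
Rearranging E = E° − (0.0592/n)·log Q gives log Q = 2(+1.49 − (+1.542))/0.0592 = −1.757.
Balancing electrons gives Pt²⁺(aq) + Co(s) → Pt(s) + Co²⁺(aq); thus Q = [Co²⁺(aq)] / [Pt²⁺(aq)].
Substituting the known concentrations and solving, log [Co²⁺(aq)] = −3.201 and [Co²⁺(aq)] = 0.00063 M.

0.00063 M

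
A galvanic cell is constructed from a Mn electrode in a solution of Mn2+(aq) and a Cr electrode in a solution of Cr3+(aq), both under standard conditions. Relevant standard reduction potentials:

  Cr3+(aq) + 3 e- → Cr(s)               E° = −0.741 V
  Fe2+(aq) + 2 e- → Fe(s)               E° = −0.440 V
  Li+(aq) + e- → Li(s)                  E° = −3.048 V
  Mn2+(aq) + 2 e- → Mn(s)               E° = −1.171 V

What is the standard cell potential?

Of the two couples in this cell, the one with the more positive reduction potential is reduced at the cathode: here that is Cr³⁺/Cr (−0.741 V); Mn²⁺/Mn (−1.171 V) is the anode.
E°cell = E°(cathode) − E°(anode) = −0.741 − (−1.171) = +0.430 V.

+0.430 V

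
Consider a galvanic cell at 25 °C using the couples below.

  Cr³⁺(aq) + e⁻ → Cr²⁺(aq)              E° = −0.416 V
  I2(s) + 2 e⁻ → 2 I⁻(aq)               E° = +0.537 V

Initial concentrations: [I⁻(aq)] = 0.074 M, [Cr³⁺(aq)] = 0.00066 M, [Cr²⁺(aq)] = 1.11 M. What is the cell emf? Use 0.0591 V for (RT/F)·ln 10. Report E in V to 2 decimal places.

Since E°(I₂/I⁻) > E°(Cr³⁺/Cr²⁺), I₂/I⁻ serves as the cathode.
E°cell = E°cat − E°an = +0.537 − (−0.416) = +0.953 V; n = 2.
For the overall reaction I2(s) + 2 Cr²⁺(aq) → 2 I⁻(aq) + 2 Cr³⁺(aq), Q = ([I⁻(aq)]^2·[Cr³⁺(aq)]^2) / [Cr²⁺(aq)]^2 = 1.94×10^−9, giving log Q = −8.713.
By the Nernst equation, E = +0.953 − (0.0591/2)·(−8.713) = +1.21 V.

+1.21 V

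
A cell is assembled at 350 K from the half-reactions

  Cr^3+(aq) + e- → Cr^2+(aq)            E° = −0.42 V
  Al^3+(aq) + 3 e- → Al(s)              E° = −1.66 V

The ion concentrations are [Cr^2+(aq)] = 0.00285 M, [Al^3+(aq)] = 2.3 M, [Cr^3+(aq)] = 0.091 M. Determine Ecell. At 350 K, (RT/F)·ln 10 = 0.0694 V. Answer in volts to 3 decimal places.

Since E°(Cr³⁺/Cr²⁺) > E°(Al³⁺/Al), Cr³⁺/Cr²⁺ serves as the cathode.
E°cell = E°cat − E°an = −0.42 − (−1.66) = +1.24 V; n = 3.
For the overall reaction 3 Cr^3+(aq) + Al(s) → 3 Cr^2+(aq) + Al^3+(aq), Q = ([Cr^2+(aq)]^3·[Al^3+(aq)]) / [Cr^3+(aq)]^3 = 7.07×10^−5, giving log Q = −4.151.
Applying E = E° − (RT ln10/nF)·log Q gives +1.24 − (0.0694/3)(−4.151) = +1.336 V.

+1.336 V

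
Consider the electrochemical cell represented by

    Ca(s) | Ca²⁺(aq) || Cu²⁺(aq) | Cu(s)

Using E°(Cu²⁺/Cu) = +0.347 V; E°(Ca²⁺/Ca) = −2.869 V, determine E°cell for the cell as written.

By convention the left-hand electrode in cell notation is the anode (oxidation) and the right-hand electrode is the cathode (reduction).
E°cell = E°(right) − E°(left) = +0.347 − (−2.869) = +3.216 V.

+3.216 V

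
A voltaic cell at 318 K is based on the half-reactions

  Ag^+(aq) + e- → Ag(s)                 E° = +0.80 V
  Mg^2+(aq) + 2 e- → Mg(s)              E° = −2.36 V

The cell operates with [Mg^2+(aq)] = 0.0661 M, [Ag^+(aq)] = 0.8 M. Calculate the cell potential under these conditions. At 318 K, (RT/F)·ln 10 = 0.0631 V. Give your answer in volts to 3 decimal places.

+3.191 V

The Ag⁺/Ag couple has the more positive E°, so it is the cathode; Mg²⁺/Mg is the anode.
E°cell = +0.80 − (−2.36) = +3.16 V, with n = 2 electrons transferred.
For the overall reaction 2 Ag^+(aq) + Mg(s) → 2 Ag(s) + Mg^2+(aq), Q = [Mg^2+(aq)] / [Ag^+(aq)]^2 = 0.103, giving log Q = −0.986.
By the Nernst equation, E = +3.16 − (0.0631/2)·(−0.986) = +3.191 V.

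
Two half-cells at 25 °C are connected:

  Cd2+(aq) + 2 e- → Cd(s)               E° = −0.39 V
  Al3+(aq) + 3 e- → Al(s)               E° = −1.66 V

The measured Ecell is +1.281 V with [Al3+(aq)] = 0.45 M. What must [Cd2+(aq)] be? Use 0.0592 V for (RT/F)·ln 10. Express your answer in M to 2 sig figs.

1.4 M

With Cd²⁺/Cd at the cathode and Al³⁺/Al at the anode, E°cell = −0.39 − (−1.66) = +1.27 V (n = 6).
From the Nernst equation, log Q = n(E° − E)/0.0592 = 6·(+1.27 − (+1.281))/0.0592 = −1.115.
For 3 Cd2+(aq) + 2 Al(s) → 3 Cd(s) + 2 Al3+(aq), the reaction quotient is Q = [Al3+(aq)]^2 / [Cd2+(aq)]^3.
Solving for the unknown gives log [Cd2+(aq)] = 0.140, so [Cd2+(aq)] ≈ 1.4 M.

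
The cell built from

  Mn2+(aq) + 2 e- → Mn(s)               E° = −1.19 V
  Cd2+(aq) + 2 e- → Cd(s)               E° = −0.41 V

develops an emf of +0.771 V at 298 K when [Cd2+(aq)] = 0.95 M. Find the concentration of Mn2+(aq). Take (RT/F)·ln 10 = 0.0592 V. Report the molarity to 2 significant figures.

1.9 M

The Cd²⁺/Cd couple has the larger reduction potential, so it is the cathode: E°cell = −0.41 − (−1.19) = +0.78 V and n = 2.
Since E = E° − (0.0592/n)·log Q, log Q = n(E° − E)/0.0592 = 0.304.
For Cd2+(aq) + Mn(s) → Cd(s) + Mn2+(aq), the reaction quotient is Q = [Mn2+(aq)] / [Cd2+(aq)].
Isolating [Mn2+(aq)] in Q = 10^{0.304} yields log [Mn2+(aq)] = 0.282, i.e. 1.9 M.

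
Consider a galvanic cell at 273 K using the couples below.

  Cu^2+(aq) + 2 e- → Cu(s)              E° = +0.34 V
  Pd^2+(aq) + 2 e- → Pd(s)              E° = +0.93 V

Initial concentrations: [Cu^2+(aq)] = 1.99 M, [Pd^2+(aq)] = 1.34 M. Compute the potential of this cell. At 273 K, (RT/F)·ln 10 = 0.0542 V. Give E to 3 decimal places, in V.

+0.585 V

Since E°(Pd²⁺/Pd) > E°(Cu²⁺/Cu), Pd²⁺/Pd serves as the cathode.
E°cell = +0.93 − (+0.34) = +0.59 V, with n = 2 electrons transferred.
For the overall reaction Pd^2+(aq) + Cu(s) → Pd(s) + Cu^2+(aq), Q = [Cu^2+(aq)] / [Pd^2+(aq)] = 1.49, giving log Q = 0.172.
E = E° − (0.0542/n)·log Q = +0.59 − (0.0542/2)(0.172) = +0.585 V.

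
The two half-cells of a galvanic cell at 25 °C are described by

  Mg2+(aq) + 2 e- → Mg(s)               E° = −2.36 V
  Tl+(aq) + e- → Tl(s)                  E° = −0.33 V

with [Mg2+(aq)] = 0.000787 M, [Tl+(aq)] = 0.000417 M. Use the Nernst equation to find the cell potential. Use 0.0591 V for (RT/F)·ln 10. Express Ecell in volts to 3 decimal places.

Tl⁺/Tl is reduced (cathode, E° = −0.33 V) and Mg²⁺/Mg is oxidized (anode).
The standard potential is −0.33 − (−2.36) = +2.03 V and the balanced reaction transfers n = 2 electrons.
The balanced reaction is 2 Tl+(aq) + Mg(s) → 2 Tl(s) + Mg2+(aq), so Q = [Mg2+(aq)] / [Tl+(aq)]^2 = 4.53×10^3 and log Q = 3.656.
Applying E = E° − (RT ln10/nF)·log Q gives +2.03 − (0.0591/2)(3.656) = +1.922 V.

+1.922 V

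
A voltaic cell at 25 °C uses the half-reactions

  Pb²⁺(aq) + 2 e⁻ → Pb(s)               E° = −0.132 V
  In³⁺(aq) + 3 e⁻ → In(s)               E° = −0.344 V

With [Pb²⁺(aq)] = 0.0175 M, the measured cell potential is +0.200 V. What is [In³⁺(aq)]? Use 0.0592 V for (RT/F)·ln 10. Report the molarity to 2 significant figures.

Pb²⁺/Pb is the cathode (higher E°); E°cell = −0.132 − (−0.344) = +0.212 V with n = 6.
From the Nernst equation, log Q = n(E° − E)/0.0592 = 6·(+0.212 − (+0.200))/0.0592 = 1.216.
Balancing electrons gives 3 Pb²⁺(aq) + 2 In(s) → 3 Pb(s) + 2 In³⁺(aq); thus Q = [In³⁺(aq)]^2 / [Pb²⁺(aq)]^3.
Substituting the known concentrations and solving, log [In³⁺(aq)] = −2.027 and [In³⁺(aq)] = 0.0094 M.

0.0094 M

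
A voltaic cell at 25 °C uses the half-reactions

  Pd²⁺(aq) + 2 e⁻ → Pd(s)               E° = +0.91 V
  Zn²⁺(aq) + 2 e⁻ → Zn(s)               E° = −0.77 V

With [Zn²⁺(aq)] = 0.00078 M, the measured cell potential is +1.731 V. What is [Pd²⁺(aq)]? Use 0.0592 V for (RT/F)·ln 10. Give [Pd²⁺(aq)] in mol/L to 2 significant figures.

0.041 M

With Pd²⁺/Pd at the cathode and Zn²⁺/Zn at the anode, E°cell = +0.91 − (−0.77) = +1.68 V (n = 2).
From the Nernst equation, log Q = n(E° − E)/0.0592 = 2·(+1.68 − (+1.731))/0.0592 = −1.723.
The balanced reaction is Pd²⁺(aq) + Zn(s) → Pd(s) + Zn²⁺(aq), so Q = [Zn²⁺(aq)] / [Pd²⁺(aq)].
Substituting the known concentrations and solving, log [Pd²⁺(aq)] = −1.385 and [Pd²⁺(aq)] = 0.041 M.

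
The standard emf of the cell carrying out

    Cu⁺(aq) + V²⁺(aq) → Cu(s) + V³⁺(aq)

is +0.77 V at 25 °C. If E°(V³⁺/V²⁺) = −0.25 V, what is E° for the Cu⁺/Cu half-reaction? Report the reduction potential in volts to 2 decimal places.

In the reaction as written the Cu⁺/Cu couple is reduced (cathode) and V³⁺/V²⁺ is oxidized (anode), so E°cell = E°(Cu⁺/Cu) − E°(V³⁺/V²⁺).
E°(Cu⁺/Cu) = E°cell + E°(anode) = +0.77 + (−0.25) = +0.52 V.

+0.52 V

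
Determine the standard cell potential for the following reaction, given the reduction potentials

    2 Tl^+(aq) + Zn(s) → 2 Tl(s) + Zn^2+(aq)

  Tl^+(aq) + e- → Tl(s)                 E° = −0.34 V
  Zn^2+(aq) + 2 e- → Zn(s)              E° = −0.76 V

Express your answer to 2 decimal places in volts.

+0.42 V

Tl^+(aq) gains electrons, so the Tl⁺/Tl couple is the cathode; the Zn²⁺/Zn couple is the anode.
E°cell = E°(cathode) − E°(anode) = −0.34 − (−0.76) = +0.42 V.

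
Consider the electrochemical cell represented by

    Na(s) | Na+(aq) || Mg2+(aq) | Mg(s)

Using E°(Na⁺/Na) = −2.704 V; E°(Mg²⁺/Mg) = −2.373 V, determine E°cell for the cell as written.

By convention the left-hand electrode in cell notation is the anode (oxidation) and the right-hand electrode is the cathode (reduction).
E°cell = E°(right) − E°(left) = −2.373 − (−2.704) = +0.331 V.

+0.331 V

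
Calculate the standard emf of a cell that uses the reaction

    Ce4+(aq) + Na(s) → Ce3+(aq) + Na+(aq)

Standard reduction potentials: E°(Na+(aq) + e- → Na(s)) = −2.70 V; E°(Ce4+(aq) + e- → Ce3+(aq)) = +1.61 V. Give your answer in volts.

In the reaction as written, Ce4+(aq) is reduced (cathode) and Na+(aq) is produced by oxidation at the anode.
E°cell = E°(cathode) − E°(anode) = +1.61 − (−2.70) = +4.31 V.

+4.31 V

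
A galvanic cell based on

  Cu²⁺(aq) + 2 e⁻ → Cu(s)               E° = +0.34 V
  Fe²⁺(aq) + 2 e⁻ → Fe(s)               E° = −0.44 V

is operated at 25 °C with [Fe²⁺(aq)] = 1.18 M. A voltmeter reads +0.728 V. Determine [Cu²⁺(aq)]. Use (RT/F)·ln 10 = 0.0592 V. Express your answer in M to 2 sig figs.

Cu²⁺/Cu is the cathode (higher E°); E°cell = +0.34 − (−0.44) = +0.78 V with n = 2.
Since E = E° − (0.0592/n)·log Q, log Q = n(E° − E)/0.0592 = 1.757.
The balanced reaction is Cu²⁺(aq) + Fe(s) → Cu(s) + Fe²⁺(aq), so Q = [Fe²⁺(aq)] / [Cu²⁺(aq)].
Substituting the known concentrations and solving, log [Cu²⁺(aq)] = −1.685 and [Cu²⁺(aq)] = 0.021 M.

0.021 M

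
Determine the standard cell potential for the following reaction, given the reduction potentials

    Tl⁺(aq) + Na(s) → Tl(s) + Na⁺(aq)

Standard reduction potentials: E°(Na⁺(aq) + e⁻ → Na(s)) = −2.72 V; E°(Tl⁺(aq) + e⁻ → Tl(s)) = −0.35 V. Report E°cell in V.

Tl⁺(aq) gains electrons, so the Tl⁺/Tl couple is the cathode; the Na⁺/Na couple is the anode.
E°cell = E°(cathode) − E°(anode) = −0.35 − (−2.72) = +2.37 V.

+2.37 V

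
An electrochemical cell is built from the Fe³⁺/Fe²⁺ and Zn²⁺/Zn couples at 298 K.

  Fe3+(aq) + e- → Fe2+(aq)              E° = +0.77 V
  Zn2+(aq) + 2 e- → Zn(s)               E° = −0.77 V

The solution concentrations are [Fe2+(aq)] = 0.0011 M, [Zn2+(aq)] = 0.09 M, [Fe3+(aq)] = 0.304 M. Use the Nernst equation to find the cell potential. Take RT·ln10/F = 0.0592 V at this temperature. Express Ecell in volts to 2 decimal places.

+1.72 V

Since E°(Fe³⁺/Fe²⁺) > E°(Zn²⁺/Zn), Fe³⁺/Fe²⁺ serves as the cathode.
E°cell = E°cat − E°an = +0.77 − (−0.77) = +1.54 V; n = 2.
Balancing gives 2 Fe3+(aq) + Zn(s) → 2 Fe2+(aq) + Zn2+(aq); hence Q = ([Fe2+(aq)]^2·[Zn2+(aq)]) / [Fe3+(aq)]^2 = 1.18×10^−6 (log Q = −5.929).
By the Nernst equation, E = +1.54 − (0.0592/2)·(−5.929) = +1.72 V.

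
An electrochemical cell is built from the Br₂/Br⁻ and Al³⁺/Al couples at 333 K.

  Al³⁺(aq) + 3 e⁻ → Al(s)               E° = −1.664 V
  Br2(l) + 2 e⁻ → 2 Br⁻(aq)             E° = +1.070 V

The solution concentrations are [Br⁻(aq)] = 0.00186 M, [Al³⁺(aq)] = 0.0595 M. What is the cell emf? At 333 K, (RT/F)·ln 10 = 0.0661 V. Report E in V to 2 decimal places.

Since E°(Br₂/Br⁻) > E°(Al³⁺/Al), Br₂/Br⁻ serves as the cathode.
The standard potential is +1.070 − (−1.664) = +2.734 V and the balanced reaction transfers n = 6 electrons.
The balanced reaction is 3 Br2(l) + 2 Al(s) → 6 Br⁻(aq) + 2 Al³⁺(aq), so Q = [Br⁻(aq)]^6·[Al³⁺(aq)]^2 = 1.47×10^−19 and log Q = −18.834.
E = E° − (0.0661/n)·log Q = +2.734 − (0.0661/6)(−18.834) = +2.94 V.

+2.94 V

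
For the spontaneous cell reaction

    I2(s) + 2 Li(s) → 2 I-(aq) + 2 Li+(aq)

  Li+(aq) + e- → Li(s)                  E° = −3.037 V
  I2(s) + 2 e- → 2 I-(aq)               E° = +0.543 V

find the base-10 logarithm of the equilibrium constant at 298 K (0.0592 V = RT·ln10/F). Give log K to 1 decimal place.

log K = 120.9

The I₂/I⁻ couple is reduced (cathode); E°cell = +0.543 − (−3.037) = +3.580 V with n = 2.
At equilibrium E = 0, so log K = nE°cell / 0.0592 = (2)(+3.580) / 0.0592 = 120.9.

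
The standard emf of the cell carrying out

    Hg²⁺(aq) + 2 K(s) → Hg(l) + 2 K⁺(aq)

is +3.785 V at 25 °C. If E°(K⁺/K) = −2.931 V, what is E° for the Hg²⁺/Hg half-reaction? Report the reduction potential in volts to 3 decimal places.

+0.854 V

In the reaction as written the Hg²⁺/Hg couple is reduced (cathode) and K⁺/K is oxidized (anode), so E°cell = E°(Hg²⁺/Hg) − E°(K⁺/K).
E°(Hg²⁺/Hg) = E°cell + E°(anode) = +3.785 + (−2.931) = +0.854 V.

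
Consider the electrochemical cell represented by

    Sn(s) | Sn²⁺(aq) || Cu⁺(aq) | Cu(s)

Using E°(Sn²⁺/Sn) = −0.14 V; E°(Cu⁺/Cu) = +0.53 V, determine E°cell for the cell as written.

By convention the left-hand electrode in cell notation is the anode (oxidation) and the right-hand electrode is the cathode (reduction).
E°cell = E°(right) − E°(left) = +0.53 − (−0.14) = +0.67 V.

+0.67 V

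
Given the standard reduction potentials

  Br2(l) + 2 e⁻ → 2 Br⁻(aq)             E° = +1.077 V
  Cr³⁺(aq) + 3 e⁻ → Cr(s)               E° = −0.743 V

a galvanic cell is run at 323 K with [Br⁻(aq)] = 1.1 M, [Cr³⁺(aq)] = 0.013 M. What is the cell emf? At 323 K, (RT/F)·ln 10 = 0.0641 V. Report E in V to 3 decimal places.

The Br₂/Br⁻ couple has the more positive E°, so it is the cathode; Cr³⁺/Cr is the anode.
E°cell = E°cat − E°an = +1.077 − (−0.743) = +1.820 V; n = 6.
For the overall reaction 3 Br2(l) + 2 Cr(s) → 6 Br⁻(aq) + 2 Cr³⁺(aq), Q = [Br⁻(aq)]^6·[Cr³⁺(aq)]^2 = 0.000299, giving log Q = −3.524.
By the Nernst equation, E = +1.820 − (0.0641/6)·(−3.524) = +1.858 V.

+1.858 V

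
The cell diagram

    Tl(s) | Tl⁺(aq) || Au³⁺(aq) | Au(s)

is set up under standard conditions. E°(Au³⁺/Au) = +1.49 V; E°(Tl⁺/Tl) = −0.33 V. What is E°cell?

By convention the left-hand electrode in cell notation is the anode (oxidation) and the right-hand electrode is the cathode (reduction).
E°cell = E°(right) − E°(left) = +1.49 − (−0.33) = +1.82 V.

+1.82 V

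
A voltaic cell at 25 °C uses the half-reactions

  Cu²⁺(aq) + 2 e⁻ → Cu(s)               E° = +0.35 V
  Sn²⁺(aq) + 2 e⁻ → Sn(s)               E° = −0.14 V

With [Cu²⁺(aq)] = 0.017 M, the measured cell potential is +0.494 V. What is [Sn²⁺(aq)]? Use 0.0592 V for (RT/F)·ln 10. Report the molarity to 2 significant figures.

Cu²⁺/Cu is the cathode (higher E°); E°cell = +0.35 − (−0.14) = +0.49 V with n = 2.
Since E = E° − (0.0592/n)·log Q, log Q = n(E° − E)/0.0592 = −0.135.
The balanced reaction is Cu²⁺(aq) + Sn(s) → Cu(s) + Sn²⁺(aq), so Q = [Sn²⁺(aq)] / [Cu²⁺(aq)].
Solving for the unknown gives log [Sn²⁺(aq)] = −1.905, so [Sn²⁺(aq)] ≈ 0.012 M.

0.012 M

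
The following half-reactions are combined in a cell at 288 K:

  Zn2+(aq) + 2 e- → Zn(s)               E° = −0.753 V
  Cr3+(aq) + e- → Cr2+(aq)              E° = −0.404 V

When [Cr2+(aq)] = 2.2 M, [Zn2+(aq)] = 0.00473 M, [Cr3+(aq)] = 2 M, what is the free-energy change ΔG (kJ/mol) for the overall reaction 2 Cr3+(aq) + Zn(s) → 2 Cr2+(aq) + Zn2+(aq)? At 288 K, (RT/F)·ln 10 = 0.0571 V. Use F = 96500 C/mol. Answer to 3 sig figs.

−79.7 kJ/mol

With Cr³⁺/Cr²⁺ reduced at the cathode, E°cell = −0.404 − (−0.753) = +0.349 V and n = 2.
Here Q = ([Cr2+(aq)]^2·[Zn2+(aq)]) / [Cr3+(aq)]^2 = 0.00572 (log Q = −2.242), giving E = +0.349 − (0.0571/2)·(−2.242) = +0.4130 V.
ΔG = −nFE = −(2)(96500)(+0.4130) J/mol = −79.7 kJ/mol.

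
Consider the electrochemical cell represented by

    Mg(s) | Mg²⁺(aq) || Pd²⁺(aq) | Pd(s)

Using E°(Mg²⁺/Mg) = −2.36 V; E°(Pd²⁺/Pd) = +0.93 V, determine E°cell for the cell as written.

+3.29 V

By convention the left-hand electrode in cell notation is the anode (oxidation) and the right-hand electrode is the cathode (reduction).
E°cell = E°(right) − E°(left) = +0.93 − (−2.36) = +3.29 V.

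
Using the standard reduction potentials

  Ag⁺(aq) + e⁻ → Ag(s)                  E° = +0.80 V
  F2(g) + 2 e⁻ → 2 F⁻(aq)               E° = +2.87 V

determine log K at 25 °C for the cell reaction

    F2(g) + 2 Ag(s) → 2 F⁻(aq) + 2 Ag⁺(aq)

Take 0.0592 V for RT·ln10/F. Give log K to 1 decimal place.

The F₂/F⁻ couple is reduced (cathode); E°cell = +2.87 − (+0.80) = +2.07 V with n = 2.
At equilibrium E = 0, so log K = nE°cell / 0.0592 = (2)(+2.07) / 0.0592 = 69.9.

log K = 69.9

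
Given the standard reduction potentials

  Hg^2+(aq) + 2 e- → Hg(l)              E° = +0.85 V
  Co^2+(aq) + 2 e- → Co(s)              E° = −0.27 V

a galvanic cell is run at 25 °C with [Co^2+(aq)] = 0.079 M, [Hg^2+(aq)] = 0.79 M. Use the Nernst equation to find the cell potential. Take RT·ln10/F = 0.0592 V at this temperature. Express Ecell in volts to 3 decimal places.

+1.150 V

Since E°(Hg²⁺/Hg) > E°(Co²⁺/Co), Hg²⁺/Hg serves as the cathode.
The standard potential is +0.85 − (−0.27) = +1.12 V and the balanced reaction transfers n = 2 electrons.
The balanced reaction is Hg^2+(aq) + Co(s) → Hg(l) + Co^2+(aq), so Q = [Co^2+(aq)] / [Hg^2+(aq)] = 0.1 and log Q = −1.000.
By the Nernst equation, E = +1.12 − (0.0592/2)·(−1.000) = +1.150 V.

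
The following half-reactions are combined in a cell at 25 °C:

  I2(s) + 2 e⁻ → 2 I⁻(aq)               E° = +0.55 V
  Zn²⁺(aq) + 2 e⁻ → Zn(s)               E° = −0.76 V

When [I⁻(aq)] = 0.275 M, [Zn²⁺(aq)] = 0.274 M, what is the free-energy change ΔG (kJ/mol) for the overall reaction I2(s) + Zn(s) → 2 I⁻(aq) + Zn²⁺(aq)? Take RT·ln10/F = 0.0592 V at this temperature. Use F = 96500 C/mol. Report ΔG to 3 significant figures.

With I₂/I⁻ reduced at the cathode, E°cell = +0.55 − (−0.76) = +1.31 V and n = 2.
The reaction quotient is [I⁻(aq)]^2·[Zn²⁺(aq)] = 0.0207; by Nernst, E = +1.31 − (0.0592/2)(−1.684) = +1.3598 V.
ΔG = −nFE = −(2)(96500)(+1.3598) J/mol = −262 kJ/mol.

−262 kJ/mol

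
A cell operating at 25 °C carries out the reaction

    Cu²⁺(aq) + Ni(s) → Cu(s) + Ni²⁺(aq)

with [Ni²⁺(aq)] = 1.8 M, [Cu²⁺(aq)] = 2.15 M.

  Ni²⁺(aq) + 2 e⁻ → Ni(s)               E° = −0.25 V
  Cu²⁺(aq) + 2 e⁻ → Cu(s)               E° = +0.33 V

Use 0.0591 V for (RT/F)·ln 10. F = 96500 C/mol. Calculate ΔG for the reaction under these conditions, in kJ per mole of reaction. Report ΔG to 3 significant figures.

−112 kJ/mol

With Cu²⁺/Cu reduced at the cathode, E°cell = +0.33 − (−0.25) = +0.58 V and n = 2.
The reaction quotient is [Ni²⁺(aq)] / [Cu²⁺(aq)] = 0.837; by Nernst, E = +0.58 − (0.0591/2)(−0.077) = +0.5823 V.
Finally ΔG = −nFE = −(2)(96500 C/mol)(+0.5823 V) = −112 kJ/mol.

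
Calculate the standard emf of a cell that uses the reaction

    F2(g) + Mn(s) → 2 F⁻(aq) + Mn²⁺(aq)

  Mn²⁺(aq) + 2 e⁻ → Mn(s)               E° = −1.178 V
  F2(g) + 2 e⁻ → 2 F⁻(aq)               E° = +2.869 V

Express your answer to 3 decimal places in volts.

In the reaction as written, F2(g) is reduced (cathode) and Mn²⁺(aq) is produced by oxidation at the anode.
E°cell = E°(cathode) − E°(anode) = +2.869 − (−1.178) = +4.047 V.

+4.047 V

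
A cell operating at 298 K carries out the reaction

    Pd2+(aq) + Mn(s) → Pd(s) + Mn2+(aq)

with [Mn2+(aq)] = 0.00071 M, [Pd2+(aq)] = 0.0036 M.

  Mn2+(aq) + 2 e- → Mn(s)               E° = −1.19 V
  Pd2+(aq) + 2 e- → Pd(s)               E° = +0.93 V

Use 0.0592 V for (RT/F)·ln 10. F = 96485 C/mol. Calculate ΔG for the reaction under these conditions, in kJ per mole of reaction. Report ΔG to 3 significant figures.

The standard cell potential is +0.93 − (−1.19) = +2.12 V, with n = 2 electrons in the balanced equation.
The reaction quotient is [Mn2+(aq)] / [Pd2+(aq)] = 0.197; by Nernst, E = +2.12 − (0.0592/2)(−0.705) = +2.1409 V.
Finally ΔG = −nFE = −(2)(96485 C/mol)(+2.1409 V) = −413 kJ/mol.

−413 kJ/mol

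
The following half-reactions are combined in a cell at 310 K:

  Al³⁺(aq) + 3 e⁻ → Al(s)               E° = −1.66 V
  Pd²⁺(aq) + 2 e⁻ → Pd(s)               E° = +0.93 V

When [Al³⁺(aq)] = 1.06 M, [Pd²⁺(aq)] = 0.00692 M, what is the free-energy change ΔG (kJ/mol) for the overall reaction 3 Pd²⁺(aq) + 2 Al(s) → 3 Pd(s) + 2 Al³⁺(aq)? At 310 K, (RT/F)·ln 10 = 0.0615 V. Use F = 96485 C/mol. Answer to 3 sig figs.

With Pd²⁺/Pd reduced at the cathode, E°cell = +0.93 − (−1.66) = +2.59 V and n = 6.
Here Q = [Al³⁺(aq)]^2 / [Pd²⁺(aq)]^3 = 3.39×10^6 (log Q = 6.530), giving E = +2.59 − (0.0615/6)·(6.530) = +2.5231 V.
Then ΔG = −nFE = −6 × 96485 × +2.5231 J/mol = −1460 kJ/mol.

−1460 kJ/mol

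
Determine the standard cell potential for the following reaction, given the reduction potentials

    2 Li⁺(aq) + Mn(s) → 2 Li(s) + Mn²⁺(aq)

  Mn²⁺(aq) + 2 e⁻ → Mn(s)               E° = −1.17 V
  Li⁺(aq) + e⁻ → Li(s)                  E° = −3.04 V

Li⁺(aq) gains electrons, so the Li⁺/Li couple is the cathode; the Mn²⁺/Mn couple is the anode.
E°cell = E°(cathode) − E°(anode) = −3.04 − (−1.17) = −1.87 V.
The negative E°cell means the reaction is non-spontaneous in the direction written.

−1.87 V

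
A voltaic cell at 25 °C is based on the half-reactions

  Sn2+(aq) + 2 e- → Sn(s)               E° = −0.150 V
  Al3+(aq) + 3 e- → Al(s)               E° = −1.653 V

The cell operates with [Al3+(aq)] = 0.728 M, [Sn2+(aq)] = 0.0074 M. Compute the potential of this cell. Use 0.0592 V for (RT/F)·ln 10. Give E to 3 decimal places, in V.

+1.443 V

Since E°(Sn²⁺/Sn) > E°(Al³⁺/Al), Sn²⁺/Sn serves as the cathode.
The standard potential is −0.150 − (−1.653) = +1.503 V and the balanced reaction transfers n = 6 electrons.
The balanced reaction is 3 Sn2+(aq) + 2 Al(s) → 3 Sn(s) + 2 Al3+(aq), so Q = [Al3+(aq)]^2 / [Sn2+(aq)]^3 = 1.31×10^6 and log Q = 6.117.
Applying E = E° − (RT ln10/nF)·log Q gives +1.503 − (0.0592/6)(6.117) = +1.443 V.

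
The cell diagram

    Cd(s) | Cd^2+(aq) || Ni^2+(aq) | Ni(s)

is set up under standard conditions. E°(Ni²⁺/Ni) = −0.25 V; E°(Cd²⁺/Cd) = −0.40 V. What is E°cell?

By convention the left-hand electrode in cell notation is the anode (oxidation) and the right-hand electrode is the cathode (reduction).
E°cell = E°(right) − E°(left) = −0.25 − (−0.40) = +0.15 V.

+0.15 V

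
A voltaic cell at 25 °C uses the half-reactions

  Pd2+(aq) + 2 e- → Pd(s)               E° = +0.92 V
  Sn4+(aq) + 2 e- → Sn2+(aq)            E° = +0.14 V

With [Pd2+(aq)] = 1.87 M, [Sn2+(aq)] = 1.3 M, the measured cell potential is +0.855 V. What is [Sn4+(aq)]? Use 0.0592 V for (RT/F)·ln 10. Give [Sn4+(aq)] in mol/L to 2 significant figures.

Pd²⁺/Pd is the cathode (higher E°); E°cell = +0.92 − (+0.14) = +0.78 V with n = 2.
Since E = E° − (0.0592/n)·log Q, log Q = n(E° − E)/0.0592 = −2.534.
Balancing electrons gives Pd2+(aq) + Sn2+(aq) → Pd(s) + Sn4+(aq); thus Q = [Sn4+(aq)] / ([Pd2+(aq)]·[Sn2+(aq)]).
Substituting the known concentrations and solving, log [Sn4+(aq)] = −2.148 and [Sn4+(aq)] = 0.0071 M.

0.0071 M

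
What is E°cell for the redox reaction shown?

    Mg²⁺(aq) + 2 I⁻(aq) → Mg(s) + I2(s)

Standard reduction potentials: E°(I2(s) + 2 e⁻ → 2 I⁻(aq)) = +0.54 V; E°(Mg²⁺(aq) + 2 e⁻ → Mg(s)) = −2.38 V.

In the reaction as written, Mg²⁺(aq) is reduced (cathode) and I2(s) is produced by oxidation at the anode.
E°cell = E°(cathode) − E°(anode) = −2.38 − (+0.54) = −2.92 V.

−2.92 V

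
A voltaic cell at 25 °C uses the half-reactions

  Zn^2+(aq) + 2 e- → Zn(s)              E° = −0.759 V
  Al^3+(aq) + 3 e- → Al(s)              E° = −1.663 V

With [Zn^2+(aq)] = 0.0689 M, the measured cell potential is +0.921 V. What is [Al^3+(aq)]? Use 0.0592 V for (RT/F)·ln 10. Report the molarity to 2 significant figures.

0.0025 M

The Zn²⁺/Zn couple has the larger reduction potential, so it is the cathode: E°cell = −0.759 − (−1.663) = +0.904 V and n = 6.
From the Nernst equation, log Q = n(E° − E)/0.0592 = 6·(+0.904 − (+0.921))/0.0592 = −1.723.
The balanced reaction is 3 Zn^2+(aq) + 2 Al(s) → 3 Zn(s) + 2 Al^3+(aq), so Q = [Al^3+(aq)]^2 / [Zn^2+(aq)]^3.
Solving for the unknown gives log [Al^3+(aq)] = −2.604, so [Al^3+(aq)] ≈ 0.0025 M.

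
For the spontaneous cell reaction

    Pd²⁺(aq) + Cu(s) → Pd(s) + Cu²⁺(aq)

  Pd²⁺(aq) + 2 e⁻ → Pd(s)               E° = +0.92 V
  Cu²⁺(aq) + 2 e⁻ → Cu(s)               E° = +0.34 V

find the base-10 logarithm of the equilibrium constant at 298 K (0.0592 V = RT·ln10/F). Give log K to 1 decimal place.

log K = 19.6

The Pd²⁺/Pd couple is reduced (cathode); E°cell = +0.92 − (+0.34) = +0.58 V with n = 2.
At equilibrium E = 0, so log K = nE°cell / 0.0592 = (2)(+0.58) / 0.0592 = 19.6.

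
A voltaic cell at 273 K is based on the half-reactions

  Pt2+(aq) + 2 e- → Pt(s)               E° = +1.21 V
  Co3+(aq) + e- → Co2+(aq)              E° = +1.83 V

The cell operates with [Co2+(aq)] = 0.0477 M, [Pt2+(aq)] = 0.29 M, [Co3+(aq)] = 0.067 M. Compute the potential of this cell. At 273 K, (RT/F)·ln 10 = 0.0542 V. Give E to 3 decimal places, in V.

+0.643 V

Since E°(Co³⁺/Co²⁺) > E°(Pt²⁺/Pt), Co³⁺/Co²⁺ serves as the cathode.
The standard potential is +1.83 − (+1.21) = +0.62 V and the balanced reaction transfers n = 2 electrons.
For the overall reaction 2 Co3+(aq) + Pt(s) → 2 Co2+(aq) + Pt2+(aq), Q = ([Co2+(aq)]^2·[Pt2+(aq)]) / [Co3+(aq)]^2 = 0.147, giving log Q = −0.833.
By the Nernst equation, E = +0.62 − (0.0542/2)·(−0.833) = +0.643 V.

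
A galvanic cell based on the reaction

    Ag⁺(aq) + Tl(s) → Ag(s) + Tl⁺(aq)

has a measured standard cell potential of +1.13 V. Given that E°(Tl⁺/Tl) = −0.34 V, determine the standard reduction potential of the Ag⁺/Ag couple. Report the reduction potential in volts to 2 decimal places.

In the reaction as written the Ag⁺/Ag couple is reduced (cathode) and Tl⁺/Tl is oxidized (anode), so E°cell = E°(Ag⁺/Ag) − E°(Tl⁺/Tl).
E°(Ag⁺/Ag) = E°cell + E°(anode) = +1.13 + (−0.34) = +0.79 V.

+0.79 V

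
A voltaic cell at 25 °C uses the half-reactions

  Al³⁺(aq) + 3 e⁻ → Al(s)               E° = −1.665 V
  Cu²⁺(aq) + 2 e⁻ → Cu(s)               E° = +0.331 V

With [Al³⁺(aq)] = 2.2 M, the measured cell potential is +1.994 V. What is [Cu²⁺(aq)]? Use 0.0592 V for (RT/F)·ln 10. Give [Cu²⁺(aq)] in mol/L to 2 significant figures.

1.4 M

The Cu²⁺/Cu couple has the larger reduction potential, so it is the cathode: E°cell = +0.331 − (−1.665) = +1.996 V and n = 6.
Rearranging E = E° − (0.0592/n)·log Q gives log Q = 6(+1.996 − (+1.994))/0.0592 = 0.203.
Balancing electrons gives 3 Cu²⁺(aq) + 2 Al(s) → 3 Cu(s) + 2 Al³⁺(aq); thus Q = [Al³⁺(aq)]^2 / [Cu²⁺(aq)]^3.
Solving for the unknown gives log [Cu²⁺(aq)] = 0.161, so [Cu²⁺(aq)] ≈ 1.4 M.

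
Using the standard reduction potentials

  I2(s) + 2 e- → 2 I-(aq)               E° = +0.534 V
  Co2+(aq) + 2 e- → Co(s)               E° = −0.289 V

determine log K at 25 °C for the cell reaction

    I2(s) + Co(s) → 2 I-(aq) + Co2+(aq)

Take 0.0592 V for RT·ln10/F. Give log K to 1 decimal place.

log K = 27.8

The I₂/I⁻ couple is reduced (cathode); E°cell = +0.534 − (−0.289) = +0.823 V with n = 2.
At equilibrium E = 0, so log K = nE°cell / 0.0592 = (2)(+0.823) / 0.0592 = 27.8.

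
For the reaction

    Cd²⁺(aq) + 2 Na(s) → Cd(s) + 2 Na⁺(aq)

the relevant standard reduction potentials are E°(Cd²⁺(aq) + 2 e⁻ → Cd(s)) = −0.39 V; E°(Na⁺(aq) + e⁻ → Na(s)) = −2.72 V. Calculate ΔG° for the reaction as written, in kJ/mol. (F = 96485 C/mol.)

In the reaction as written Cd²⁺(aq) is reduced, so the Cd²⁺/Cd couple is the cathode and Na⁺/Na is the anode.
E°cell = −0.39 − (−2.72) = +2.33 V; balancing electrons gives n = 2.
ΔG° = −nFE°cell = −(2)(96485)(+2.33) J/mol = −450 kJ/mol.

−450 kJ/mol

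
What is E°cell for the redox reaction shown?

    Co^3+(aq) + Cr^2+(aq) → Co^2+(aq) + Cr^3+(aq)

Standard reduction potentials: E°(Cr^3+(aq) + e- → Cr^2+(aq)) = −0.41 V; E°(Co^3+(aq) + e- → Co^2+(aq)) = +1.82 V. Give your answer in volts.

In the reaction as written, Co^3+(aq) is reduced (cathode) and Cr^3+(aq) is produced by oxidation at the anode.
E°cell = E°(cathode) − E°(anode) = +1.82 − (−0.41) = +2.23 V.

+2.23 V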